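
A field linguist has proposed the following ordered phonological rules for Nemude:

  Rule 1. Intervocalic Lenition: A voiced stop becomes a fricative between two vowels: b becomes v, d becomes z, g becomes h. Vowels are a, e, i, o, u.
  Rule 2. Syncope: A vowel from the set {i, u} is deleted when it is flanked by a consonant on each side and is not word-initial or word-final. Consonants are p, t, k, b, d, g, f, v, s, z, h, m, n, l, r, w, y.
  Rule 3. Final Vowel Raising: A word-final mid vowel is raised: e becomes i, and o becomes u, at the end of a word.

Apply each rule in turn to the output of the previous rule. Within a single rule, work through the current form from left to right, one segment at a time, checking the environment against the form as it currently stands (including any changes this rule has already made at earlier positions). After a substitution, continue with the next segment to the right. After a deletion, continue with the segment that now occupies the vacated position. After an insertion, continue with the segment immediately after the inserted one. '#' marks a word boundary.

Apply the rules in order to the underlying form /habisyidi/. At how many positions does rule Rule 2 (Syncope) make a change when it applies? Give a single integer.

2

Rule 1 Intervocalic Lenition: [habisyidi] → [havisyizi]
Rule 2 Syncope: [havisyizi] → [havsyzi]
Rule 3 Final Vowel Raising: no change — [havsyzi]
Rule Rule 2 changed 2 position(s).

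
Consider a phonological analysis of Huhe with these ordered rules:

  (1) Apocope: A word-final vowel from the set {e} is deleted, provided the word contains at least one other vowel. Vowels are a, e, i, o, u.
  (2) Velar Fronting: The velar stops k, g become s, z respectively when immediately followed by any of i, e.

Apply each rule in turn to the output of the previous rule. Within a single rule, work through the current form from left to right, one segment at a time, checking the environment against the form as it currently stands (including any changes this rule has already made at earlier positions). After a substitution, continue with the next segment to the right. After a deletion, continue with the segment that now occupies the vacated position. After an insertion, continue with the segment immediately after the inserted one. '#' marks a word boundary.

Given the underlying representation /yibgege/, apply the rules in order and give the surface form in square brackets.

(1) Apocope: [yibgege] → [yibgeg]
(2) Velar Fronting: [yibgeg] → [yibzeg]

[yibzeg]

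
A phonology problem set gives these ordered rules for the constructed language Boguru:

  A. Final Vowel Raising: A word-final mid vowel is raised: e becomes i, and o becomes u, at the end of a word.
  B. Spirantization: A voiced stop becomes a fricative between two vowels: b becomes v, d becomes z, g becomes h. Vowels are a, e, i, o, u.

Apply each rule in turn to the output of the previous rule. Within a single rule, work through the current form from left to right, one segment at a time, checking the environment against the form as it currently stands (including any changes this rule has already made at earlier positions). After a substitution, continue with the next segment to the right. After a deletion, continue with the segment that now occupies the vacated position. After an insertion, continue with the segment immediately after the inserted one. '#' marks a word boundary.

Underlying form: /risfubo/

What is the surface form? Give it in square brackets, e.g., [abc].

[risfuvu]

A Final Vowel Raising: [risfubo] → [risfubu]
B Spirantization: [risfubu] → [risfuvu]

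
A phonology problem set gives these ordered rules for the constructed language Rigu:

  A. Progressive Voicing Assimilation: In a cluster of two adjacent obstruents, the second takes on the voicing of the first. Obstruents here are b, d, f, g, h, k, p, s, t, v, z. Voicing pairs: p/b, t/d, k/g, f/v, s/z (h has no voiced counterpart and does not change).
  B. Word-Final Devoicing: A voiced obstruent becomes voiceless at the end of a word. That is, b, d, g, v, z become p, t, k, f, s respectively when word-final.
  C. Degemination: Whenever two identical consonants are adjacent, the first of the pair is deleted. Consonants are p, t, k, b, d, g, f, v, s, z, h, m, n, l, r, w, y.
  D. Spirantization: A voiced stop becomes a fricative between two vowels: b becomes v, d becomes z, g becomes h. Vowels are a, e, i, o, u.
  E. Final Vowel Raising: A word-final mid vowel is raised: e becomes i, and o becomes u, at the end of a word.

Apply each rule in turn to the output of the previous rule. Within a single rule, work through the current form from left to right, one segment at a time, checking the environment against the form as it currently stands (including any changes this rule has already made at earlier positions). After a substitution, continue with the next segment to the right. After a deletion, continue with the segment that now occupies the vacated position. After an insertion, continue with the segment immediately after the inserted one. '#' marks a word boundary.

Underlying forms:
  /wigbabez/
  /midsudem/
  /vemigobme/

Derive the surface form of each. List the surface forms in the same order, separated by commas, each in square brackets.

[wigbaves], [midzuzem], [vemihobmi]

/wigbabez/:
  A Progressive Voicing Assimilation: no change — [wigbabez]
  B Word-Final Devoicing: [wigbabez] → [wigbabes]
  C Degemination: no change — [wigbabes]
  D Spirantization: [wigbabes] → [wigbaves]
  E Final Vowel Raising: no change — [wigbaves]
/midsudem/:
  A Progressive Voicing Assimilation: [midsudem] → [midzudem]
  B Word-Final Devoicing: no change — [midzudem]
  C Degemination: no change — [midzudem]
  D Spirantization: [midzudem] → [midzuzem]
  E Final Vowel Raising: no change — [midzuzem]
/vemigobme/:
  A Progressive Voicing Assimilation: no change — [vemigobme]
  B Word-Final Devoicing: no change — [vemigobme]
  C Degemination: no change — [vemigobme]
  D Spirantization: [vemigobme] → [vemihobme]
  E Final Vowel Raising: [vemihobme] → [vemihobmi]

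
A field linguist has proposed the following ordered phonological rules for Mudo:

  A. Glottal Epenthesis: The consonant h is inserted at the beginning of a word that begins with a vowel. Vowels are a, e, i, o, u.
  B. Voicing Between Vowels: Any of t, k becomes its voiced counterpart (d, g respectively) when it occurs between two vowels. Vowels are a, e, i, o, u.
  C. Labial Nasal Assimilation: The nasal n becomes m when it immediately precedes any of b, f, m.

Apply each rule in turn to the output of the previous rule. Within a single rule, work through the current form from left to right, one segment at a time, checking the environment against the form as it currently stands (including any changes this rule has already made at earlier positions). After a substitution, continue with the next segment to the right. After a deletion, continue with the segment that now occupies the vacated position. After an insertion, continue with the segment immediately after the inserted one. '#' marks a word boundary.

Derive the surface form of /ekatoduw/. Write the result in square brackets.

[hegadoduw]

A Glottal Epenthesis: [ekatoduw] → [hekatoduw]
B Voicing Between Vowels: [hekatoduw] → [hegadoduw]
C Labial Nasal Assimilation: no change — [hegadoduw]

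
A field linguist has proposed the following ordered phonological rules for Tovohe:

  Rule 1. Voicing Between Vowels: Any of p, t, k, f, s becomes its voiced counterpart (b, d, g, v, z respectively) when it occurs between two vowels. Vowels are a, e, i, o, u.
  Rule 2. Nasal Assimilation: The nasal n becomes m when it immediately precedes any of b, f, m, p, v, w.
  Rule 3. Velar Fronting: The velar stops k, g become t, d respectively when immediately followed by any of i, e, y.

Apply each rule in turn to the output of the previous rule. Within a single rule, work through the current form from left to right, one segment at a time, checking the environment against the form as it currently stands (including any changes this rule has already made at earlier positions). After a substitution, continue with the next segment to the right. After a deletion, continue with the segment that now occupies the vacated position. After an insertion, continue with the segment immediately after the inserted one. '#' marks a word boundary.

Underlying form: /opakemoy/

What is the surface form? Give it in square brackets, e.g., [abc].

Rule 1 Voicing Between Vowels: [opakemoy] → [obagemoy]
Rule 2 Nasal Assimilation: no change — [obagemoy]
Rule 3 Velar Fronting: [obagemoy] → [obademoy]

[obademoy]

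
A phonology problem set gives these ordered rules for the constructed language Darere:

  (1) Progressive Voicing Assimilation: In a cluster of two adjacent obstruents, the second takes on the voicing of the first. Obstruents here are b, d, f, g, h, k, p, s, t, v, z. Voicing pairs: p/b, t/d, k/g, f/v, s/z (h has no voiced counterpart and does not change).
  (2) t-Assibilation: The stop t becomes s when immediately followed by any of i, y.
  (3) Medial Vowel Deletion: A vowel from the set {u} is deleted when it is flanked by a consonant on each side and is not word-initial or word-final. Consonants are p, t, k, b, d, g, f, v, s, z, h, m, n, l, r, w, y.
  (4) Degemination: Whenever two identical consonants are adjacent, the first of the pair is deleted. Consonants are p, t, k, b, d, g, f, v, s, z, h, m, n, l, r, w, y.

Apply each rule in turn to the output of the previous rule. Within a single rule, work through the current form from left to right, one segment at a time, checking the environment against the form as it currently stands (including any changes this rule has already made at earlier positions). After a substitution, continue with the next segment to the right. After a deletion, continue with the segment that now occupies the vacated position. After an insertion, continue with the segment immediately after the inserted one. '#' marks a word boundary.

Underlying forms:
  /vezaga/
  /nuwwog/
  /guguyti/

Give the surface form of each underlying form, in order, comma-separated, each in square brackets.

[vezaga], [nwog], [gysi]

/vezaga/:
  (1) Progressive Voicing Assimilation: no change — [vezaga]
  (2) t-Assibilation: no change — [vezaga]
  (3) Medial Vowel Deletion: no change — [vezaga]
  (4) Degemination: no change — [vezaga]
/nuwwog/:
  (1) Progressive Voicing Assimilation: no change — [nuwwog]
  (2) t-Assibilation: no change — [nuwwog]
  (3) Medial Vowel Deletion: [nuwwog] → [nwwog]
  (4) Degemination: [nwwog] → [nwog]
/guguyti/:
  (1) Progressive Voicing Assimilation: no change — [guguyti]
  (2) t-Assibilation: [guguyti] → [guguysi]
  (3) Medial Vowel Deletion: [guguysi] → [ggysi]
  (4) Degemination: [ggysi] → [gysi]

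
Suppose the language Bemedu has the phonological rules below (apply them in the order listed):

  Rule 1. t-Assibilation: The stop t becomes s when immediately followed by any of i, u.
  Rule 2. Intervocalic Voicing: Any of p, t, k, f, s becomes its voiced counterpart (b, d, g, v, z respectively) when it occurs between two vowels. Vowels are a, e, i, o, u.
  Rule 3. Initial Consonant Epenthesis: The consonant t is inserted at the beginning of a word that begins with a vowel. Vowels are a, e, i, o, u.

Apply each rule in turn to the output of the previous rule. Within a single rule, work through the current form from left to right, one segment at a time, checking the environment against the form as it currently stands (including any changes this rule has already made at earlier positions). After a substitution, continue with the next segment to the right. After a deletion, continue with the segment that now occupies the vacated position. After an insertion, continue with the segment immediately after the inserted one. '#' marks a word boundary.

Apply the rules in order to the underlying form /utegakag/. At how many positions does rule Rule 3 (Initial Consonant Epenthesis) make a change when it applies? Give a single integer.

Rule 1 t-Assibilation: no change — [utegakag]
Rule 2 Intervocalic Voicing: [utegakag] → [udegagag]
Rule 3 Initial Consonant Epenthesis: [udegagag] → [tudegagag]
Rule Rule 3 changed 1 position(s).

1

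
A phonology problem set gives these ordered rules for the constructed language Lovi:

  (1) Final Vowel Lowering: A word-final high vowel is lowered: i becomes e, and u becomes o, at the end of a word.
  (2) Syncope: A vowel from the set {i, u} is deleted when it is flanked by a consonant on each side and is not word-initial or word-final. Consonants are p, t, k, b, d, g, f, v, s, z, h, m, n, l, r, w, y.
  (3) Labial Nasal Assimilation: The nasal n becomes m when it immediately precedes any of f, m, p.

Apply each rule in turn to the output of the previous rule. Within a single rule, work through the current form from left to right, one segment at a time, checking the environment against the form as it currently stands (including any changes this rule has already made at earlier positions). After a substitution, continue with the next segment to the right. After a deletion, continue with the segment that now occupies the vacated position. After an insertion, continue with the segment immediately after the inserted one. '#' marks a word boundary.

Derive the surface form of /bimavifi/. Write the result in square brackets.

(1) Final Vowel Lowering: [bimavifi] → [bimavife]
(2) Syncope: [bimavife] → [bmavfe]
(3) Labial Nasal Assimilation: no change — [bmavfe]

[bmavfe]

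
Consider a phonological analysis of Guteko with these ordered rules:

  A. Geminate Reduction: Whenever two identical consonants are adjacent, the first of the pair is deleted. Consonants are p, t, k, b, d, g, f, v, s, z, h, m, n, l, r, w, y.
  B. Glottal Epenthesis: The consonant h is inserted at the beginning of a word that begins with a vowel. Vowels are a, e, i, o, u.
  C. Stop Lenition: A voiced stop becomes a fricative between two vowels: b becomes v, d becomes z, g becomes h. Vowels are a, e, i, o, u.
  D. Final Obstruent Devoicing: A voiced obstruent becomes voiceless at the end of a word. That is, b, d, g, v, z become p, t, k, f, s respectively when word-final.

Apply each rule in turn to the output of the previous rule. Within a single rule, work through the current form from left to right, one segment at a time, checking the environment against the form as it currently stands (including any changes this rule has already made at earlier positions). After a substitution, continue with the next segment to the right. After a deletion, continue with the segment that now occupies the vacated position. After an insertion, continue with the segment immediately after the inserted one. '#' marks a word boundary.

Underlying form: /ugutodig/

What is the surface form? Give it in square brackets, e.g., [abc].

[huhutozik]

A Geminate Reduction: no change — [ugutodig]
B Glottal Epenthesis: [ugutodig] → [hugutodig]
C Stop Lenition: [hugutodig] → [huhutozig]
D Final Obstruent Devoicing: [huhutozig] → [huhutozik]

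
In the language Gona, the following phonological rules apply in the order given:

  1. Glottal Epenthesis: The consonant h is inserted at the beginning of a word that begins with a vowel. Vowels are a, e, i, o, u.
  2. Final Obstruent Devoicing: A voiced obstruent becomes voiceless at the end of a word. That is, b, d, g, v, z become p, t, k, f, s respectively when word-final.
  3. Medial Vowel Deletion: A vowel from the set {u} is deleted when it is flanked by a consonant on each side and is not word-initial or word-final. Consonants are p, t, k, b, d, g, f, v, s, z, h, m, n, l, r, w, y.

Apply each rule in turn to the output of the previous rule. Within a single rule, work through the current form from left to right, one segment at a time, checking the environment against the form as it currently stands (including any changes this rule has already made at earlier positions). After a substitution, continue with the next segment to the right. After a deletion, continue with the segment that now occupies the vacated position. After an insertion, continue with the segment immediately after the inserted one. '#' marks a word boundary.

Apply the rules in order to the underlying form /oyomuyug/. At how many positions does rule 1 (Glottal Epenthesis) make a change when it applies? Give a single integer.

1

1 Glottal Epenthesis: [oyomuyug] → [hoyomuyug]
2 Final Obstruent Devoicing: [hoyomuyug] → [hoyomuyuk]
3 Medial Vowel Deletion: [hoyomuyuk] → [hoyomyk]
Rule 1 changed 1 position(s).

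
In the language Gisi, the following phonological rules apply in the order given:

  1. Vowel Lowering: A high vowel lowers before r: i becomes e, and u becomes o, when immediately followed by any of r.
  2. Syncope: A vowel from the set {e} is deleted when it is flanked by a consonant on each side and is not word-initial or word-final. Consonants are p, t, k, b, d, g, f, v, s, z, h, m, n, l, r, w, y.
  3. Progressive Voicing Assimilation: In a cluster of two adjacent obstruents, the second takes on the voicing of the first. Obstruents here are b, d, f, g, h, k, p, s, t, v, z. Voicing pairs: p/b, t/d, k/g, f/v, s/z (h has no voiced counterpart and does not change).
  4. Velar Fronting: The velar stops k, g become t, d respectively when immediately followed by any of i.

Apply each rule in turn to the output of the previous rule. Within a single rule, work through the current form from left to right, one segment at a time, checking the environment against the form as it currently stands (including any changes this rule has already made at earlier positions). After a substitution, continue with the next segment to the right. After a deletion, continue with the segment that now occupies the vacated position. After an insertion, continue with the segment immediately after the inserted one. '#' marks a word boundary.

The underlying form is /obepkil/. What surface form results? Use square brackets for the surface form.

1 Vowel Lowering: no change — [obepkil]
2 Syncope: [obepkil] → [obpkil]
3 Progressive Voicing Assimilation: [obpkil] → [obbgil]
4 Velar Fronting: [obbgil] → [obbdil]

[obbdil]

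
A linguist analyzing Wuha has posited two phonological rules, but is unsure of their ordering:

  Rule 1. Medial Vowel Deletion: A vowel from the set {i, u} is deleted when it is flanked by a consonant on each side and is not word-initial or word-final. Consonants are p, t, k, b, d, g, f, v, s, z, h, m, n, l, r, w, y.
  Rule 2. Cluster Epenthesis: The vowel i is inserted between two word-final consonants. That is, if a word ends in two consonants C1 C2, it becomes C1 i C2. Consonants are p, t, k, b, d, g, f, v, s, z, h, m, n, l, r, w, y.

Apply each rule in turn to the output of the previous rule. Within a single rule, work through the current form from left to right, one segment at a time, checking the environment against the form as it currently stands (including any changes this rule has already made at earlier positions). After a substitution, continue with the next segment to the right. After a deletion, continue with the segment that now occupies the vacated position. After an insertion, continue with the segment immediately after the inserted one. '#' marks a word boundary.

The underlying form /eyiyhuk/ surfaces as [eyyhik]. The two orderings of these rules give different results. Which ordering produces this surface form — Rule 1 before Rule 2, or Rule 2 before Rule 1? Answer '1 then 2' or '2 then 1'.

1 then 2

Order 1 then 2:
  1 Medial Vowel Deletion: [eyiyhuk] → [eyyhk]
  2 Cluster Epenthesis: [eyyhk] → [eyyhik]
  result: [eyyhik]
Order 2 then 1:
  2 Cluster Epenthesis: no change — [eyiyhuk]
  1 Medial Vowel Deletion: [eyiyhuk] → [eyyhk]
  result: [eyyhk]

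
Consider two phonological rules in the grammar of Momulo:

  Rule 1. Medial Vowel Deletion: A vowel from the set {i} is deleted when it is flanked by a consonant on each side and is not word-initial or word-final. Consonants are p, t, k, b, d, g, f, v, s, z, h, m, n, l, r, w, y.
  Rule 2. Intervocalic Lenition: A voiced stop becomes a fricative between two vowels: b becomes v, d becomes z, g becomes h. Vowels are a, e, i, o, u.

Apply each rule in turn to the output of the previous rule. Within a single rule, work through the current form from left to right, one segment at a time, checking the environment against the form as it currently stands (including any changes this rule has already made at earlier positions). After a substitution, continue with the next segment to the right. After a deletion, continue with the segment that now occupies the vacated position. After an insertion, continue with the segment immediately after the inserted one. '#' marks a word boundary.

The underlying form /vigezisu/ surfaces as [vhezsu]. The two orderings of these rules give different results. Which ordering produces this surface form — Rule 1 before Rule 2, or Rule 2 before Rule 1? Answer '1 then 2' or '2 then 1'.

2 then 1

Order 1 then 2:
  1 Medial Vowel Deletion: [vigezisu] → [vgezsu]
  2 Intervocalic Lenition: no change — [vgezsu]
  result: [vgezsu]
Order 2 then 1:
  2 Intervocalic Lenition: [vigezisu] → [vihezisu]
  1 Medial Vowel Deletion: [vihezisu] → [vhezsu]
  result: [vhezsu]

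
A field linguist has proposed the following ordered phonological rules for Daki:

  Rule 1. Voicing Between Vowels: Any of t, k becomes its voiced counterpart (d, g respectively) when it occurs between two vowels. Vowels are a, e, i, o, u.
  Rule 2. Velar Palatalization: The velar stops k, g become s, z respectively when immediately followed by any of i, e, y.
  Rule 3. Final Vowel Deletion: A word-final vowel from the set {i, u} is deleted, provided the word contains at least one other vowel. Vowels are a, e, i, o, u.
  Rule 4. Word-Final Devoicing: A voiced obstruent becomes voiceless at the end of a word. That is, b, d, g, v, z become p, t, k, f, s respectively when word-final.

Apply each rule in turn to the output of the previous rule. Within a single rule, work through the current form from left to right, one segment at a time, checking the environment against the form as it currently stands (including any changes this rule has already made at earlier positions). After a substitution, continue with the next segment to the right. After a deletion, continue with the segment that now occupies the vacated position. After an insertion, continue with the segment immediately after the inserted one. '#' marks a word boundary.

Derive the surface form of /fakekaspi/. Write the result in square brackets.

[fazegasp]

Rule 1 Voicing Between Vowels: [fakekaspi] → [fagegaspi]
Rule 2 Velar Palatalization: [fagegaspi] → [fazegaspi]
Rule 3 Final Vowel Deletion: [fazegaspi] → [fazegasp]
Rule 4 Word-Final Devoicing: no change — [fazegasp]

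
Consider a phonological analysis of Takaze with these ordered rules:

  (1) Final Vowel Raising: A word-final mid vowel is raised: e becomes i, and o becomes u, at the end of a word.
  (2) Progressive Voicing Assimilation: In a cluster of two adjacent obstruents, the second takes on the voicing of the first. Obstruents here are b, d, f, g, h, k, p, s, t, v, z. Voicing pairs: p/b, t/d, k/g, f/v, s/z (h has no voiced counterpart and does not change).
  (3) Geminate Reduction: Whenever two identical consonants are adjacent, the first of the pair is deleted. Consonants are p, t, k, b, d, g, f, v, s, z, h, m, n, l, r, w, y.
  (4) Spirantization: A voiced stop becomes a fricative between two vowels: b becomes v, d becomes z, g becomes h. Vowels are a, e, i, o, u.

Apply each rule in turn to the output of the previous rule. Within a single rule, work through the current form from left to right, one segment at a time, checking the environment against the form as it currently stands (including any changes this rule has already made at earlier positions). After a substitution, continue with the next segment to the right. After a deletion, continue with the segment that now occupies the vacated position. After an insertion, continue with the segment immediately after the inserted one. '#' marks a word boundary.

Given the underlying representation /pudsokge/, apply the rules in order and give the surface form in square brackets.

[pudzoki]

(1) Final Vowel Raising: [pudsokge] → [pudsokgi]
(2) Progressive Voicing Assimilation: [pudsokgi] → [pudzokki]
(3) Geminate Reduction: [pudzokki] → [pudzoki]
(4) Spirantization: no change — [pudzoki]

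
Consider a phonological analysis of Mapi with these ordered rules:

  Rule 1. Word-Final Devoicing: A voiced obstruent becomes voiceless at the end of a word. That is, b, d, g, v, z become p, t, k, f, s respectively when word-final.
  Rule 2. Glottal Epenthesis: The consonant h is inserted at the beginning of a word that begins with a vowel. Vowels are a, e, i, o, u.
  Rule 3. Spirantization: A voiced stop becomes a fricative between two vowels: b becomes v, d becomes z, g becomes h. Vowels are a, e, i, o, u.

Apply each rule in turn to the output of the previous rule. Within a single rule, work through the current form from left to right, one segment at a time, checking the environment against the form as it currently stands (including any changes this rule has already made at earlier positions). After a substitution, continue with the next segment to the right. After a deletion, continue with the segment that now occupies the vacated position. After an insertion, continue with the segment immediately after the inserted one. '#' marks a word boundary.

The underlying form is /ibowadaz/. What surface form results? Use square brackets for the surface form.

Rule 1 Word-Final Devoicing: [ibowadaz] → [ibowadas]
Rule 2 Glottal Epenthesis: [ibowadas] → [hibowadas]
Rule 3 Spirantization: [hibowadas] → [hivowazas]

[hivowazas]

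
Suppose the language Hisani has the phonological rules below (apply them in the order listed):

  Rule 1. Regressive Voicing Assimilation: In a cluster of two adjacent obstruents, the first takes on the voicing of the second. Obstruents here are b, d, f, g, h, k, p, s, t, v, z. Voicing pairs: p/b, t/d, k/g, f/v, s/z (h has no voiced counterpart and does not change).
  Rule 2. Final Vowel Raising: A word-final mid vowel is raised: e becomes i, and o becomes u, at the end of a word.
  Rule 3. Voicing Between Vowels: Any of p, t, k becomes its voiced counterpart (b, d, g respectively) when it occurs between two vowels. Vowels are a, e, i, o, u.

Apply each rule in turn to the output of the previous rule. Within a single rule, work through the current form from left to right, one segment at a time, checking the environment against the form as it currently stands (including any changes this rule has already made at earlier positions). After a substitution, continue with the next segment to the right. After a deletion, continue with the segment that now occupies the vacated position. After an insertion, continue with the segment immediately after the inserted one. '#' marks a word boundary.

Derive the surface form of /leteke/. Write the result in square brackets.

[ledegi]

Rule 1 Regressive Voicing Assimilation: no change — [leteke]
Rule 2 Final Vowel Raising: [leteke] → [leteki]
Rule 3 Voicing Between Vowels: [leteki] → [ledegi]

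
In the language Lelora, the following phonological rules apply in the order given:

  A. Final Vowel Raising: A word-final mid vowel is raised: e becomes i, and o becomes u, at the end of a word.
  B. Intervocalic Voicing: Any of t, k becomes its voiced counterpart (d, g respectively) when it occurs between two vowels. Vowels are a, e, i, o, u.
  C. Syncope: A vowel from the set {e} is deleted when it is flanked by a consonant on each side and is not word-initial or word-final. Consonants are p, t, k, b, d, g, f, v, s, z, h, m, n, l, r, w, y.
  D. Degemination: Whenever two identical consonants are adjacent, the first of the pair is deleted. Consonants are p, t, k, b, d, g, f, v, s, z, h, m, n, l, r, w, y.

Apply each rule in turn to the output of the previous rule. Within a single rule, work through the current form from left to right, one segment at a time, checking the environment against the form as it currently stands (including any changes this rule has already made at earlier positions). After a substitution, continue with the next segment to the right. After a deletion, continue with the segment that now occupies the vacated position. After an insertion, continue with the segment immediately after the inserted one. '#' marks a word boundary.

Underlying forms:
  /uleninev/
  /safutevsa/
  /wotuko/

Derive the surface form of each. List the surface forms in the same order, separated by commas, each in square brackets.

[ulninv], [safudvsa], [wodugu]

/uleninev/:
  A Final Vowel Raising: no change — [uleninev]
  B Intervocalic Voicing: no change — [uleninev]
  C Syncope: [uleninev] → [ulninv]
  D Degemination: no change — [ulninv]
/safutevsa/:
  A Final Vowel Raising: no change — [safutevsa]
  B Intervocalic Voicing: [safutevsa] → [safudevsa]
  C Syncope: [safudevsa] → [safudvsa]
  D Degemination: no change — [safudvsa]
/wotuko/:
  A Final Vowel Raising: [wotuko] → [wotuku]
  B Intervocalic Voicing: [wotuku] → [wodugu]
  C Syncope: no change — [wodugu]
  D Degemination: no change — [wodugu]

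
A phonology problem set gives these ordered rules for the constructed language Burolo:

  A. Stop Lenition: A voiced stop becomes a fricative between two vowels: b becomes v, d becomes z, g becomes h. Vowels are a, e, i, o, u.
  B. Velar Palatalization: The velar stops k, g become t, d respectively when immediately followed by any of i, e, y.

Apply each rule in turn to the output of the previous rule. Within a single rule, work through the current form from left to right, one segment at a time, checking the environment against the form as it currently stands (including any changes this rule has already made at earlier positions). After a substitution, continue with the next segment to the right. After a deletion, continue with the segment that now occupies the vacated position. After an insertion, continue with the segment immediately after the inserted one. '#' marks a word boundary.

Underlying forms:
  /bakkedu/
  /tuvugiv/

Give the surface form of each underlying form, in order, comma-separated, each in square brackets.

/bakkedu/:
  A Stop Lenition: [bakkedu] → [bakkezu]
  B Velar Palatalization: [bakkezu] → [baktezu]
/tuvugiv/:
  A Stop Lenition: [tuvugiv] → [tuvuhiv]
  B Velar Palatalization: no change — [tuvuhiv]

[baktezu], [tuvuhiv]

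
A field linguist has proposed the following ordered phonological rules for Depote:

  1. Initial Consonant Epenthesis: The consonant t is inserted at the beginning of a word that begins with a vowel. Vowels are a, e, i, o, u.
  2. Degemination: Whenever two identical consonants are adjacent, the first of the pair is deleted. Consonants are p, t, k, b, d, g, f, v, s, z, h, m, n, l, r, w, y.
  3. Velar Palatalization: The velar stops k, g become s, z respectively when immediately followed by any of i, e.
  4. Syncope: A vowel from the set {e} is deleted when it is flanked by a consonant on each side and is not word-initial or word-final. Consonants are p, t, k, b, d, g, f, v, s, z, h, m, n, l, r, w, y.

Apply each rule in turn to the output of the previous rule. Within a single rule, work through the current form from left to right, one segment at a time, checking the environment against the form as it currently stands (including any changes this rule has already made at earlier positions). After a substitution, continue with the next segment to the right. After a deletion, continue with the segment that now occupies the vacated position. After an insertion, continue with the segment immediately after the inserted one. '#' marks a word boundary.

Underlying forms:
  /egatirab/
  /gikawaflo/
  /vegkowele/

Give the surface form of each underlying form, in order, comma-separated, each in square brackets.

/egatirab/:
  1 Initial Consonant Epenthesis: [egatirab] → [tegatirab]
  2 Degemination: no change — [tegatirab]
  3 Velar Palatalization: no change — [tegatirab]
  4 Syncope: [tegatirab] → [tgatirab]
/gikawaflo/:
  1 Initial Consonant Epenthesis: no change — [gikawaflo]
  2 Degemination: no change — [gikawaflo]
  3 Velar Palatalization: [gikawaflo] → [zikawaflo]
  4 Syncope: no change — [zikawaflo]
/vegkowele/:
  1 Initial Consonant Epenthesis: no change — [vegkowele]
  2 Degemination: no change — [vegkowele]
  3 Velar Palatalization: no change — [vegkowele]
  4 Syncope: [vegkowele] → [vgkowle]

[tgatirab], [zikawaflo], [vgkowle]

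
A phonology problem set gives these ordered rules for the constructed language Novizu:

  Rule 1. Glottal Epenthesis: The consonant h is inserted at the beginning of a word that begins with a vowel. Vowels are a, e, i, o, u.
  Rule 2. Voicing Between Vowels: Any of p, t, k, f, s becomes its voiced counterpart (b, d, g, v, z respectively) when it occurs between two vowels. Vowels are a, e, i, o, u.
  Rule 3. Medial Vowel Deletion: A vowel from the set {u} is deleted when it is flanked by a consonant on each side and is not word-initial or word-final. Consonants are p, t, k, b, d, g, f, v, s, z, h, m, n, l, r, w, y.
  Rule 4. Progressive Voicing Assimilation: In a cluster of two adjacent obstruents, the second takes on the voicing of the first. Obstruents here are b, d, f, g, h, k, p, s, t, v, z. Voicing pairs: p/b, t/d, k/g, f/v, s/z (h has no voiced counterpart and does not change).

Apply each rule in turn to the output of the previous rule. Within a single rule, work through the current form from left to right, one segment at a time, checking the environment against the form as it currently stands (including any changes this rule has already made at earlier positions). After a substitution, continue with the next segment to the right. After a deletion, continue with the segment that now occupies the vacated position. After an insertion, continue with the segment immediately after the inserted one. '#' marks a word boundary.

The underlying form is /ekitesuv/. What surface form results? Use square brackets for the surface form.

[hegidezv]

Rule 1 Glottal Epenthesis: [ekitesuv] → [hekitesuv]
Rule 2 Voicing Between Vowels: [hekitesuv] → [hegidezuv]
Rule 3 Medial Vowel Deletion: [hegidezuv] → [hegidezv]
Rule 4 Progressive Voicing Assimilation: no change — [hegidezv]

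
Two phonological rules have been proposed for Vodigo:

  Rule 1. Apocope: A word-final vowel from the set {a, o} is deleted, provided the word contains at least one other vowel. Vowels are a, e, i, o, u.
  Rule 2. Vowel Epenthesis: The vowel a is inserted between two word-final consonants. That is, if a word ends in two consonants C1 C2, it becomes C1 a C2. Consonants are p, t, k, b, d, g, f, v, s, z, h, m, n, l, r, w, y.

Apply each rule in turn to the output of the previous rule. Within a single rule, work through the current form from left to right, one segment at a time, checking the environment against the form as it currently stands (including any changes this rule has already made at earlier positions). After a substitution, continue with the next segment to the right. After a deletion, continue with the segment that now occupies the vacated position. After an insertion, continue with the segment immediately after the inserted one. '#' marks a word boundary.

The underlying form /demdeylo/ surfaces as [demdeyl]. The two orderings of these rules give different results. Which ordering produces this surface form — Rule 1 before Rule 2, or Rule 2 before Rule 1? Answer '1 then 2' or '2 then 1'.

2 then 1

Order 1 then 2:
  1 Apocope: [demdeylo] → [demdeyl]
  2 Vowel Epenthesis: [demdeyl] → [demdeyal]
  result: [demdeyal]
Order 2 then 1:
  2 Vowel Epenthesis: no change — [demdeylo]
  1 Apocope: [demdeylo] → [demdeyl]
  result: [demdeyl]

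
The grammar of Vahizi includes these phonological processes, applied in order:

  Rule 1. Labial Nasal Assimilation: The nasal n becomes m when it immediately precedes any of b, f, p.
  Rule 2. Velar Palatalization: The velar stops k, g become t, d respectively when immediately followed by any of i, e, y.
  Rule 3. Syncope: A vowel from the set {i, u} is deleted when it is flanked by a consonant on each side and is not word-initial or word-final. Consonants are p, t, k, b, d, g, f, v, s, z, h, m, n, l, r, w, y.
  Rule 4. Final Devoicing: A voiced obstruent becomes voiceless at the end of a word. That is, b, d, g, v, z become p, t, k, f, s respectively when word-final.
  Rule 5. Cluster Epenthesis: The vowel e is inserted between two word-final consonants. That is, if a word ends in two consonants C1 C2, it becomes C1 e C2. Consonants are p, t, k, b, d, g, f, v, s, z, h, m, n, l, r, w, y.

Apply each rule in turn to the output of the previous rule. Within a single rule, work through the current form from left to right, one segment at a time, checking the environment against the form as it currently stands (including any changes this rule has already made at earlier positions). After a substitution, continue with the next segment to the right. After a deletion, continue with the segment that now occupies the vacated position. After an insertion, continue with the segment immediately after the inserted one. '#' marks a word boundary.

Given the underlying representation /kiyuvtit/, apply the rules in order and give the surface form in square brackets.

[tyvtet]

Rule 1 Labial Nasal Assimilation: no change — [kiyuvtit]
Rule 2 Velar Palatalization: [kiyuvtit] → [tiyuvtit]
Rule 3 Syncope: [tiyuvtit] → [tyvtt]
Rule 4 Final Devoicing: no change — [tyvtt]
Rule 5 Cluster Epenthesis: [tyvtt] → [tyvtet]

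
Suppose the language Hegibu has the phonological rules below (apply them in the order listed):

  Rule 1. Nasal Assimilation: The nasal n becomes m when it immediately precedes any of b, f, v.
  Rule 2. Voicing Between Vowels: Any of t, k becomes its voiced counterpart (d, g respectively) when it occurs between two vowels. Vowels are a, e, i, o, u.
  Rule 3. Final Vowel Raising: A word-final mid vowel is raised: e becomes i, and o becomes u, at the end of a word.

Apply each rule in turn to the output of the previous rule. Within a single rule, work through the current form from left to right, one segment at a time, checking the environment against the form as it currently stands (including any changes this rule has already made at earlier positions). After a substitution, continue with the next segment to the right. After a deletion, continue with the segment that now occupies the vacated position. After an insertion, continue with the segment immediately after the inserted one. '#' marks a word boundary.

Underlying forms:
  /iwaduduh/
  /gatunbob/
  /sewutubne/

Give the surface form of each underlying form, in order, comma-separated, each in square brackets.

[iwaduduh], [gadumbob], [sewudubni]

/iwaduduh/:
  Rule 1 Nasal Assimilation: no change — [iwaduduh]
  Rule 2 Voicing Between Vowels: no change — [iwaduduh]
  Rule 3 Final Vowel Raising: no change — [iwaduduh]
/gatunbob/:
  Rule 1 Nasal Assimilation: [gatunbob] → [gatumbob]
  Rule 2 Voicing Between Vowels: [gatumbob] → [gadumbob]
  Rule 3 Final Vowel Raising: no change — [gadumbob]
/sewutubne/:
  Rule 1 Nasal Assimilation: no change — [sewutubne]
  Rule 2 Voicing Between Vowels: [sewutubne] → [sewudubne]
  Rule 3 Final Vowel Raising: [sewudubne] → [sewudubni]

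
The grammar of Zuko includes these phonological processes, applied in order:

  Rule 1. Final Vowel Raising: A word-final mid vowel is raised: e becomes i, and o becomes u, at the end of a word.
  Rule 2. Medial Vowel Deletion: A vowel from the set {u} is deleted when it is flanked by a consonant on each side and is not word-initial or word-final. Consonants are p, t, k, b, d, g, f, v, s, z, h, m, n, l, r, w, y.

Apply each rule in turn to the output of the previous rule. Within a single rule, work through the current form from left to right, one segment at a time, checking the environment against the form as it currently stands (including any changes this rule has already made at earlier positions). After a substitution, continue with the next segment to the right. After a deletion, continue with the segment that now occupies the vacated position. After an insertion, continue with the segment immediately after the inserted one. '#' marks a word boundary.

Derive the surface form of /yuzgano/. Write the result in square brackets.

Rule 1 Final Vowel Raising: [yuzgano] → [yuzganu]
Rule 2 Medial Vowel Deletion: [yuzganu] → [yzganu]

[yzganu]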